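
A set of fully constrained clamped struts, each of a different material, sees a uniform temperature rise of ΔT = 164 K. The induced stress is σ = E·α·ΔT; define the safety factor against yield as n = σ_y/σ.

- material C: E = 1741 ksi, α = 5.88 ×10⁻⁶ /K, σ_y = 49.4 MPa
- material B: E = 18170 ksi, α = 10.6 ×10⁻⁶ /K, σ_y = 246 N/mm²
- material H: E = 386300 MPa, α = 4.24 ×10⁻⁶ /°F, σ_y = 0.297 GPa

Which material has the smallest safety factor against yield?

material H

Per material, after unit conversion:
  material C: E = 12.00, α = 5.88, σ_y = 49.40 → σ = 11.6 MPa, n = 4.27
  material B: E = 125.3, α = 10.6, σ_y = 246.0 → σ = 218 MPa, n = 1.13
  material H: E = 386.3, α = 7.63, σ_y = 297.0 → σ = 484 MPa, n = 0.614
The minimum is material H at n = 0.614.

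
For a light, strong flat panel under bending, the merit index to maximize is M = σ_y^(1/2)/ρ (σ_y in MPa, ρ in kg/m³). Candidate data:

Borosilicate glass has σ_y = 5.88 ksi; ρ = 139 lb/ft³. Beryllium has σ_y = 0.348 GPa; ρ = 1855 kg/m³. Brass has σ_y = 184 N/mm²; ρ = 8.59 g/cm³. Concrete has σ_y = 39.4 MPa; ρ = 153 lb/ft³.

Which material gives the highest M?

beryllium

In SI units:
  borosilicate glass: σ_y = 40.54 MPa, ρ = 2227 kg/m³
  beryllium: σ_y = 348.0 MPa, ρ = 1855 kg/m³
  brass: σ_y = 184.0 MPa, ρ = 8590 kg/m³
  concrete: σ_y = 39.40 MPa, ρ = 2451 kg/m³
  beryllium: M = 10.1×10⁻³
  borosilicate glass: M = 2.86×10⁻³
  concrete: M = 2.56×10⁻³
  brass: M = 1.58×10⁻³
Beryllium has the largest M.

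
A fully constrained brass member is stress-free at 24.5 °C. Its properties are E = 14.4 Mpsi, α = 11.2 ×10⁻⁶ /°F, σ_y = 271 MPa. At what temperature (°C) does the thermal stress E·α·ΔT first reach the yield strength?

160 °C

E = 14.4 Mpsi = 99.28 GPa.
α = 11.2×10⁻⁶/°F × 9/5 = 20.2×10⁻⁶/K.
E·α·ΔT = 271.0 MPa ⇒ ΔT = 271.0 / (99.28×10³ × 20.2×10⁻⁶) = 135.4 K.
T = 24.5 + 135.4 = 159.9 °C.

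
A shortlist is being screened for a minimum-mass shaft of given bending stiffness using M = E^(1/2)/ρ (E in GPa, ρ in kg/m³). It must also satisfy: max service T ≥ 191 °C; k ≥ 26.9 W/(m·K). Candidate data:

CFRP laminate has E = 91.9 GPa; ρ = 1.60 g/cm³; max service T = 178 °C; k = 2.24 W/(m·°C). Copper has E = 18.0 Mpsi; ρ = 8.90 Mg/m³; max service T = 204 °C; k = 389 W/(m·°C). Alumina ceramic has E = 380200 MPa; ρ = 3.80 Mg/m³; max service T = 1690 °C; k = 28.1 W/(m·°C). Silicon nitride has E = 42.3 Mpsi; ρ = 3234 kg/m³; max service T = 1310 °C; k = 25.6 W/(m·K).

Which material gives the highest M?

alumina ceramic

Screen on constraints: max service T ≥ 191 °C; k ≥ 26.9 W/(m·K). Survivors: copper, alumina ceramic.
Convert each candidate to consistent units, then evaluate M:
  copper: E = 124.1 GPa, ρ = 8900 kg/m³
  alumina ceramic: E = 380.2 GPa, ρ = 3800 kg/m³
  alumina ceramic: M = 5.13×10⁻³
  copper: M = 1.25×10⁻³
Highest index: alumina ceramic.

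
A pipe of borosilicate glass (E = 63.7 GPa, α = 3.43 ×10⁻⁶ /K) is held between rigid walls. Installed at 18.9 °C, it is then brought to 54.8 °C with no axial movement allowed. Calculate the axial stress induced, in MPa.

ΔT = 35.90 K. Constrained thermal stress σ = E·α·ΔT = 63.70×10³ MPa × 3.43×10⁻⁶ × 35.90 = 7.84 MPa (compressive).

7.84 MPa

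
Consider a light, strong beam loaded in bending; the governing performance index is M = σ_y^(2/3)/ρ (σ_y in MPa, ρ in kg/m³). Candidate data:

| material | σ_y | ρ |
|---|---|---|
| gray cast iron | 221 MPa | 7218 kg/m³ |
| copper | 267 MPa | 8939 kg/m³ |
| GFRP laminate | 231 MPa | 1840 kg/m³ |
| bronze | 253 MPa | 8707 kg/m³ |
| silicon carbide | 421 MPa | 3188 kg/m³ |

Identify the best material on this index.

GFRP laminate

Computing M directly (units already consistent):
  GFRP laminate: M = 20.5×10⁻³
  silicon carbide: M = 17.6×10⁻³
  gray cast iron: M = 5.06×10⁻³
  copper: M = 4.64×10⁻³
  bronze: M = 4.59×10⁻³
GFRP laminate ranks first.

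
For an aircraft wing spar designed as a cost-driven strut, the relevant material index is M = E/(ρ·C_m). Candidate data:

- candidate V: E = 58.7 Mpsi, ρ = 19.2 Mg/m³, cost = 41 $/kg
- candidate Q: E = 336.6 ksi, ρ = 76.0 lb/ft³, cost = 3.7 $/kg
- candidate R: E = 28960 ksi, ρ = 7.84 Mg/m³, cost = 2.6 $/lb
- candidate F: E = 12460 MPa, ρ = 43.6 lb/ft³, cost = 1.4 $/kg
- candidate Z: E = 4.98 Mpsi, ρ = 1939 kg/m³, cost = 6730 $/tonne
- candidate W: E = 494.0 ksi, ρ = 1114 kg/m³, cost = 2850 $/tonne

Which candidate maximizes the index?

Putting every candidate on a common basis:
  candidate V: E = 404.7 GPa, ρ = 19200 kg/m³, cost = 41.00 $/kg
  candidate Q: E = 2.321 GPa, ρ = 1217 kg/m³, cost = 3.700 $/kg
  candidate R: E = 199.7 GPa, ρ = 7840 kg/m³, cost = 5.732 $/kg
  candidate F: E = 12.46 GPa, ρ = 698.4 kg/m³, cost = 1.400 $/kg
  candidate Z: E = 34.34 GPa, ρ = 1939 kg/m³, cost = 6.730 $/kg
  candidate W: E = 3.406 GPa, ρ = 1114 kg/m³, cost = 2.850 $/kg
  candidate F: M = 12.7 MN·m per $
  candidate R: M = 4.44 MN·m per $
  candidate Z: M = 2.63 MN·m per $
  candidate W: M = 1.07 MN·m per $
  candidate Q: M = 0.515 MN·m per $
  candidate V: M = 0.514 MN·m per $
Highest index: candidate F.

candidate F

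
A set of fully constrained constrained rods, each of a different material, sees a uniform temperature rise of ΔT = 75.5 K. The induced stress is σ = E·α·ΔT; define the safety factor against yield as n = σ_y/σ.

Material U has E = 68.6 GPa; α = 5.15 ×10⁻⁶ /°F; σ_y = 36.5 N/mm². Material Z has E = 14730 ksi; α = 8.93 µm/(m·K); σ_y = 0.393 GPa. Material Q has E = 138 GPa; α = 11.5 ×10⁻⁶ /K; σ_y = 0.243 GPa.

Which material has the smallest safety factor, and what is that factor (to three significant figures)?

material U, n = 0.760

With everything in SI (GPa, ×10⁻⁶/K, MPa):
  material U: E = 68.60, α = 9.27, σ_y = 36.50 → σ = 48.0 MPa, n = 0.760
  material Z: E = 101.6, α = 8.93, σ_y = 393.0 → σ = 68.5 MPa, n = 5.74
  material Q: E = 138.0, α = 11.5, σ_y = 243.0 → σ = 120 MPa, n = 2.03
The minimum is material U at n = 0.760.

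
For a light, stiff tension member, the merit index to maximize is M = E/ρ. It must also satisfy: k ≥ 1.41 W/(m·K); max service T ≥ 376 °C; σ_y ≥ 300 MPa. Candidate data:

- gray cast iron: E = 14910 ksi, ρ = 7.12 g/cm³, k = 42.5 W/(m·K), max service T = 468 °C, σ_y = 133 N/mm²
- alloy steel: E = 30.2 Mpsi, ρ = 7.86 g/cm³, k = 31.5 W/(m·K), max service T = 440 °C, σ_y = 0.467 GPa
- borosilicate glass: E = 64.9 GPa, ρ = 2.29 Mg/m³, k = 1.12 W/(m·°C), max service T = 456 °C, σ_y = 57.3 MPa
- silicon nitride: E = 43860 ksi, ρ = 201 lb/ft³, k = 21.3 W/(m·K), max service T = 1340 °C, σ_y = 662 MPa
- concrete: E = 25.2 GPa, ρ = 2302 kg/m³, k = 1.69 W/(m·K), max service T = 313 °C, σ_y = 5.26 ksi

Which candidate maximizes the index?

silicon nitride

Screen on constraints: k ≥ 1.41 W/(m·K); max service T ≥ 376 °C; σ_y ≥ 300 MPa. Survivors: alloy steel, silicon nitride.
In SI units:
  alloy steel: E = 208.2 GPa, ρ = 7860 kg/m³
  silicon nitride: E = 302.4 GPa, ρ = 3220 kg/m³
  silicon nitride: M = 93.9 MN·m/kg
  alloy steel: M = 26.5 MN·m/kg
Silicon nitride has the largest M.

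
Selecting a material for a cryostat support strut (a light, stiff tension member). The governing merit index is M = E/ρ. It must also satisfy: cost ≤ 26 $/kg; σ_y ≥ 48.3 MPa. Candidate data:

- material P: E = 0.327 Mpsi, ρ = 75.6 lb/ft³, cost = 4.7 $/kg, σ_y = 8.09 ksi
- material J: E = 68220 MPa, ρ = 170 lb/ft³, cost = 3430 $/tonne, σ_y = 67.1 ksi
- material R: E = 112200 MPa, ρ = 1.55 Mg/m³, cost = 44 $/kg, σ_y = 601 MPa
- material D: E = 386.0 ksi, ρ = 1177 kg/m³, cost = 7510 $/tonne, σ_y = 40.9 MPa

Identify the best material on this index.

material J

Screen on constraints: cost ≤ 26 $/kg; σ_y ≥ 48.3 MPa. Survivors: material P, material J.
Putting every candidate on a common basis:
  material P: E = 2.255 GPa, ρ = 1211 kg/m³
  material J: E = 68.22 GPa, ρ = 2723 kg/m³
  material J: M = 25.1 MN·m/kg
  material P: M = 1.86 MN·m/kg
Material J has the largest M.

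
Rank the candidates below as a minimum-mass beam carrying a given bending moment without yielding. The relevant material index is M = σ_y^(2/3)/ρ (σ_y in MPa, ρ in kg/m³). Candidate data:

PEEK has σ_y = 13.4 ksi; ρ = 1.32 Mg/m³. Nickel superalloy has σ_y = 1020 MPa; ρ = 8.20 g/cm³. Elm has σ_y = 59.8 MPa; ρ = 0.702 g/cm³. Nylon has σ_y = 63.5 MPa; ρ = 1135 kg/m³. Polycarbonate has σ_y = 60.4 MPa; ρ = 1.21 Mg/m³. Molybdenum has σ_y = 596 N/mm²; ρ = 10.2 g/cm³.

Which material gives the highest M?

In SI units:
  PEEK: σ_y = 92.39 MPa, ρ = 1320 kg/m³
  nickel superalloy: σ_y = 1020 MPa, ρ = 8200 kg/m³
  elm: σ_y = 59.80 MPa, ρ = 702.0 kg/m³
  nylon: σ_y = 63.50 MPa, ρ = 1135 kg/m³
  polycarbonate: σ_y = 60.40 MPa, ρ = 1210 kg/m³
  molybdenum: σ_y = 596.0 MPa, ρ = 10200 kg/m³
  elm: M = 21.8×10⁻³
  PEEK: M = 15.5×10⁻³
  nylon: M = 14.0×10⁻³
  polycarbonate: M = 12.7×10⁻³
  nickel superalloy: M = 12.4×10⁻³
  molybdenum: M = 6.94×10⁻³
Elm has the largest M.

elm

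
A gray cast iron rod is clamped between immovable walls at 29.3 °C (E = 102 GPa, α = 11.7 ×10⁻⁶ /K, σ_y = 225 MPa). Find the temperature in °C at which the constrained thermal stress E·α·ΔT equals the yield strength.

E·α·ΔT = 225.0 MPa ⇒ ΔT = 225.0 / (102.0×10³ × 11.7×10⁻⁶) = 188.5 K.
T = 29.3 + 188.5 = 217.8 °C.

218 °C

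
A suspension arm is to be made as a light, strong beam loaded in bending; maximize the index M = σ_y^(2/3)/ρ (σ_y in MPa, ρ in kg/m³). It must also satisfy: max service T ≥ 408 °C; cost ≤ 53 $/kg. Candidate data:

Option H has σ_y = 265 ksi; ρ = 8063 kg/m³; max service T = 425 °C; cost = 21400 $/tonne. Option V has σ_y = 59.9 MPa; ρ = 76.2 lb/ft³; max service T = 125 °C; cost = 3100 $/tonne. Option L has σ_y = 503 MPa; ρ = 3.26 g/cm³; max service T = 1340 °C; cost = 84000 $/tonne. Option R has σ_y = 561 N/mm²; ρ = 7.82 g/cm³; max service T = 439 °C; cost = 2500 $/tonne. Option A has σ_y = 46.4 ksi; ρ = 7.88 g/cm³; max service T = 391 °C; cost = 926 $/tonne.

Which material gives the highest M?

Screen on constraints: max service T ≥ 408 °C; cost ≤ 53 $/kg. Survivors: option H, option R.
Convert each candidate to consistent units, then evaluate M:
  option H: σ_y = 1827 MPa, ρ = 8063 kg/m³
  option R: σ_y = 561.0 MPa, ρ = 7820 kg/m³
  option H: M = 18.5×10⁻³
  option R: M = 8.70×10⁻³
The maximum is for option H.

option H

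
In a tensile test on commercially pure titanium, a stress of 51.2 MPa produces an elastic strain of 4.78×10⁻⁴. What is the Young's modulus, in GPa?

E = σ/ε = 51.2 MPa / 4.78×10⁻⁴ = 107100 MPa = 107 GPa.

107 GPa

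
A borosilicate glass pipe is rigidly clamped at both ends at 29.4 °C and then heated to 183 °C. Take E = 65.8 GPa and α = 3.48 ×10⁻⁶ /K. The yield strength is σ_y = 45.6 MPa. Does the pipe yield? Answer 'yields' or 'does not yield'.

does not yield

ΔT = 153.6 K. Constrained thermal stress σ = E·α·ΔT = 65.80×10³ MPa × 3.48×10⁻⁶ × 153.6 = 35.2 MPa (compressive).
Compare to σ_y = 45.6 MPa: σ < σ_y, so it does not yield.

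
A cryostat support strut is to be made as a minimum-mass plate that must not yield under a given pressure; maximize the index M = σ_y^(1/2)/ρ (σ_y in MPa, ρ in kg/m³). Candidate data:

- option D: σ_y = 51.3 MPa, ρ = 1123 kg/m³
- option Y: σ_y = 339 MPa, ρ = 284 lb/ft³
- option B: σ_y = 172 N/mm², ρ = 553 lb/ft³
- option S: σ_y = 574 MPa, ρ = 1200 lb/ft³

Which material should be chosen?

option D

Putting every candidate on a common basis:
  option D: σ_y = 51.30 MPa, ρ = 1123 kg/m³
  option Y: σ_y = 339.0 MPa, ρ = 4549 kg/m³
  option B: σ_y = 172.0 MPa, ρ = 8858 kg/m³
  option S: σ_y = 574.0 MPa, ρ = 19220 kg/m³
  option D: M = 6.38×10⁻³
  option Y: M = 4.05×10⁻³
  option B: M = 1.48×10⁻³
  option S: M = 1.25×10⁻³
Highest index: option D.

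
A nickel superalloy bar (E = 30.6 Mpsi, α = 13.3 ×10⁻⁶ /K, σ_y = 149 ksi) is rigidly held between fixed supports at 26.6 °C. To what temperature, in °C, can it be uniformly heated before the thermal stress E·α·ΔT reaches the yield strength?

E = 30.6 Mpsi = 211.0 GPa.
σ_y = 149 ksi = 1027 MPa.
E·α·ΔT = 1027 MPa ⇒ ΔT = 1027 / (211.0×10³ × 13.3×10⁻⁶) = 366.1 K.
T = 26.6 + 366.1 = 392.7 °C.

393 °C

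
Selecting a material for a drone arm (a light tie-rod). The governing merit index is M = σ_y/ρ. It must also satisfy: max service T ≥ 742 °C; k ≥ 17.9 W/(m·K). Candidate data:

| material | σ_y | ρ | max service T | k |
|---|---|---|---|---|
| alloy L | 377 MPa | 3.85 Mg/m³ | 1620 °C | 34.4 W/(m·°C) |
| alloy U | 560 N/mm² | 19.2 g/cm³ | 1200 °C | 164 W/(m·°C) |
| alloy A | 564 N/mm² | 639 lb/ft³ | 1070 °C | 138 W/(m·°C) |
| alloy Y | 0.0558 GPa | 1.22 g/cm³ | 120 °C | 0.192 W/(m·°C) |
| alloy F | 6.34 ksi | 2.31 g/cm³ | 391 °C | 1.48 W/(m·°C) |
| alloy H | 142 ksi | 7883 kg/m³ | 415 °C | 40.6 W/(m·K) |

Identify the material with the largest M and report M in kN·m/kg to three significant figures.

Screen on constraints: max service T ≥ 742 °C; k ≥ 17.9 W/(m·K). Survivors: alloy L, alloy U, alloy A.
Convert each candidate to consistent units, then evaluate M:
  alloy L: σ_y = 377.0 MPa, ρ = 3850 kg/m³
  alloy U: σ_y = 560.0 MPa, ρ = 19200 kg/m³
  alloy A: σ_y = 564.0 MPa, ρ = 10240 kg/m³
  alloy L: M = 97.9 kN·m/kg
  alloy A: M = 55.1 kN·m/kg
  alloy U: M = 29.2 kN·m/kg
Highest index: alloy L.

alloy L, M = 97.9 kN·m/kg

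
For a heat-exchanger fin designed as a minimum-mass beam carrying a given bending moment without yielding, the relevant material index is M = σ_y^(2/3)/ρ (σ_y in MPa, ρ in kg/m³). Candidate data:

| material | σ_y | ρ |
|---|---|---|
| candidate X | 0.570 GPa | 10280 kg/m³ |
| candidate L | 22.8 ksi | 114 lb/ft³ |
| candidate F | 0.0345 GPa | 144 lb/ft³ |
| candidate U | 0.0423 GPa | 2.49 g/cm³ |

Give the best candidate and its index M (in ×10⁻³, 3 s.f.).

candidate L, M = 16.0×10⁻³

Putting every candidate on a common basis:
  candidate X: σ_y = 570.0 MPa, ρ = 10280 kg/m³
  candidate L: σ_y = 157.2 MPa, ρ = 1826 kg/m³
  candidate F: σ_y = 34.50 MPa, ρ = 2307 kg/m³
  candidate U: σ_y = 42.30 MPa, ρ = 2490 kg/m³
  candidate L: M = 16.0×10⁻³
  candidate X: M = 6.69×10⁻³
  candidate U: M = 4.88×10⁻³
  candidate F: M = 4.59×10⁻³
Highest index: candidate L.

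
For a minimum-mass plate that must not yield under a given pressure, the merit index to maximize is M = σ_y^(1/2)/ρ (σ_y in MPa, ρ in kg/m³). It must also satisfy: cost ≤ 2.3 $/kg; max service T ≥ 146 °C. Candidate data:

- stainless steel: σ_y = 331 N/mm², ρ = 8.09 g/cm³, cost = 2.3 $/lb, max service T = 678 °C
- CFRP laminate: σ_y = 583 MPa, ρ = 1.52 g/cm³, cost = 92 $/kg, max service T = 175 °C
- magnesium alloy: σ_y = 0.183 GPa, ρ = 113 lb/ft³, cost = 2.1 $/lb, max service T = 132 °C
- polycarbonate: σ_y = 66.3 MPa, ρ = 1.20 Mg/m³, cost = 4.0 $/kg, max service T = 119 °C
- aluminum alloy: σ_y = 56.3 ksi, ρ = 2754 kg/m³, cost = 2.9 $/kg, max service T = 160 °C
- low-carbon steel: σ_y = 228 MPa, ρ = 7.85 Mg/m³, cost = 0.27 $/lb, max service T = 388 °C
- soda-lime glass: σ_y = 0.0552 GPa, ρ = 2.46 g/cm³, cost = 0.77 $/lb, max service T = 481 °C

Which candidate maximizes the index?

soda-lime glass

Screen on constraints: cost ≤ 2.3 $/kg; max service T ≥ 146 °C. Survivors: low-carbon steel, soda-lime glass.
Normalizing units and computing the index:
  low-carbon steel: σ_y = 228.0 MPa, ρ = 7850 kg/m³
  soda-lime glass: σ_y = 55.20 MPa, ρ = 2460 kg/m³
  soda-lime glass: M = 3.02×10⁻³
  low-carbon steel: M = 1.92×10⁻³
The maximum is for soda-lime glass.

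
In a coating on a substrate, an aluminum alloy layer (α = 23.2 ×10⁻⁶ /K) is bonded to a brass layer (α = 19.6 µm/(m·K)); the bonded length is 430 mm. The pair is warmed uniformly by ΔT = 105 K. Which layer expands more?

α(aluminum alloy) = 23.2×10⁻⁶/K vs α(brass) = 19.6×10⁻⁶/K.
Higher α expands more for the same ΔT: aluminum alloy.

aluminum alloy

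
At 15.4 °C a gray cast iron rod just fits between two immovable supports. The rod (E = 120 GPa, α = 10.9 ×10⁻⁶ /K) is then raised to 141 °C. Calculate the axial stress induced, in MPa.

164 MPa

ΔT = 125.6 K. Constrained thermal stress σ = E·α·ΔT = 120.0×10³ MPa × 10.9×10⁻⁶ × 125.6 = 164 MPa (compressive).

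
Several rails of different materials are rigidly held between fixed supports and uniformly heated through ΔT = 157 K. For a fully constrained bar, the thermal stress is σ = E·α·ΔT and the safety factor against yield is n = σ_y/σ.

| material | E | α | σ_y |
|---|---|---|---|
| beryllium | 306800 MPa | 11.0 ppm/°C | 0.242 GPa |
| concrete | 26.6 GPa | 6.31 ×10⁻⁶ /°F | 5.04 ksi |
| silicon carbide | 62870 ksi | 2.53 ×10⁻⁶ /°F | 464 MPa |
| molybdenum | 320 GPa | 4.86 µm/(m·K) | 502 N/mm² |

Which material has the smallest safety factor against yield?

Converting E to GPa, α to ×10⁻⁶/K, σ_y to MPa, then σ and n for each:
  beryllium: E = 306.8, α = 11.0, σ_y = 242.0 → σ = 530 MPa, n = 0.457
  concrete: E = 26.60, α = 11.4, σ_y = 34.75 → σ = 47.4 MPa, n = 0.733
  silicon carbide: E = 433.5, α = 4.55, σ_y = 464.0 → σ = 310 MPa, n = 1.50
  molybdenum: E = 320.0, α = 4.86, σ_y = 502.0 → σ = 244 MPa, n = 2.06
Smallest n: beryllium with n = 0.457.

beryllium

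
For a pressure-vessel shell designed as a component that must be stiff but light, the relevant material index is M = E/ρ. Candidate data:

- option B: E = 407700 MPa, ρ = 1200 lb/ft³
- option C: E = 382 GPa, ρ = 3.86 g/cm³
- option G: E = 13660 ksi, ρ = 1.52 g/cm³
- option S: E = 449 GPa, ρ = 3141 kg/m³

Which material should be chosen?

option S

Normalizing units and computing the index:
  option B: E = 407.7 GPa, ρ = 19220 kg/m³
  option C: E = 382.0 GPa, ρ = 3860 kg/m³
  option G: E = 94.18 GPa, ρ = 1520 kg/m³
  option S: E = 449.0 GPa, ρ = 3141 kg/m³
  option S: M = 143 MN·m/kg
  option C: M = 99.0 MN·m/kg
  option G: M = 62.0 MN·m/kg
  option B: M = 21.2 MN·m/kg
Highest index: option S.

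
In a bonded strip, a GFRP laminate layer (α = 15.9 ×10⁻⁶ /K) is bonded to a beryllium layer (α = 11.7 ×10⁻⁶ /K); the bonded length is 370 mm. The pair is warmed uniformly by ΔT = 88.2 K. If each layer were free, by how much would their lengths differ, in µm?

137 µm

Δα = |15.9 − 11.7|×10⁻⁶/K = 4.20×10⁻⁶/K.
ΔL_mismatch = Δα·L·ΔT = 4.20×10⁻⁶ × 370.0 mm × 88.2 K = 137 µm.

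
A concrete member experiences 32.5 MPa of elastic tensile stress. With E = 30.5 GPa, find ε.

ε = σ/E = 32.5 / 30500 = 1.07×10⁻³.

1.07×10⁻³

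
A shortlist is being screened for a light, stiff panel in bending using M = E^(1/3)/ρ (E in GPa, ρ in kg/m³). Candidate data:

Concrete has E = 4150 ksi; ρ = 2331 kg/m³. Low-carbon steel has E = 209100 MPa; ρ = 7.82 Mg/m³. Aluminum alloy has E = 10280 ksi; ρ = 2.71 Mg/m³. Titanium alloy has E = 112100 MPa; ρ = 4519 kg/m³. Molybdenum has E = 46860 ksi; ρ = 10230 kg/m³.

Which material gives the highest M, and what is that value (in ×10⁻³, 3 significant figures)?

aluminum alloy, M = 1.53×10⁻³

Putting every candidate on a common basis:
  concrete: E = 28.61 GPa, ρ = 2331 kg/m³
  low-carbon steel: E = 209.1 GPa, ρ = 7820 kg/m³
  aluminum alloy: E = 70.88 GPa, ρ = 2710 kg/m³
  titanium alloy: E = 112.1 GPa, ρ = 4519 kg/m³
  molybdenum: E = 323.1 GPa, ρ = 10230 kg/m³
  aluminum alloy: M = 1.53×10⁻³
  concrete: M = 1.31×10⁻³
  titanium alloy: M = 1.07×10⁻³
  low-carbon steel: M = 0.759×10⁻³
  molybdenum: M = 0.671×10⁻³
The maximum is for aluminum alloy.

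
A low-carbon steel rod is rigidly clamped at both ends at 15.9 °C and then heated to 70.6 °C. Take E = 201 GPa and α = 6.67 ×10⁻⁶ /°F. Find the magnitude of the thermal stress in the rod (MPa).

132 MPa

α = 6.67×10⁻⁶/°F × 9/5 = 12.0×10⁻⁶/K.
ΔT = 54.70 K. Constrained thermal stress σ = E·α·ΔT = 201.0×10³ MPa × 12.0×10⁻⁶ × 54.70 = 132 MPa (compressive).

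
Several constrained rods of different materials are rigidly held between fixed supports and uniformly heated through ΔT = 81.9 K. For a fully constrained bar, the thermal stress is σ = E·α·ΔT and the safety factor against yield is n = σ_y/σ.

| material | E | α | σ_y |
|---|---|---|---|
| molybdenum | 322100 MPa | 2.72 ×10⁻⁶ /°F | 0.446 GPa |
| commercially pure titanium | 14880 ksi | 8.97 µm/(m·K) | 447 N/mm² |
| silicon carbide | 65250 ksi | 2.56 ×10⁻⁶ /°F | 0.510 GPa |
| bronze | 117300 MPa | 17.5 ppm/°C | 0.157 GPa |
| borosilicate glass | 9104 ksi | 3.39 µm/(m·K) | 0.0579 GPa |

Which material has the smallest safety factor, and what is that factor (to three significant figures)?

Per material, after unit conversion:
  molybdenum: E = 322.1, α = 4.90, σ_y = 446.0 → σ = 129 MPa, n = 3.45
  commercially pure titanium: E = 102.6, α = 8.97, σ_y = 447.0 → σ = 75.4 MPa, n = 5.93
  silicon carbide: E = 449.9, α = 4.61, σ_y = 510.0 → σ = 170 MPa, n = 3.00
  bronze: E = 117.3, α = 17.5, σ_y = 157.0 → σ = 168 MPa, n = 0.934
  borosilicate glass: E = 62.77, α = 3.39, σ_y = 57.90 → σ = 17.4 MPa, n = 3.32
The minimum is bronze at n = 0.934.

bronze, n = 0.934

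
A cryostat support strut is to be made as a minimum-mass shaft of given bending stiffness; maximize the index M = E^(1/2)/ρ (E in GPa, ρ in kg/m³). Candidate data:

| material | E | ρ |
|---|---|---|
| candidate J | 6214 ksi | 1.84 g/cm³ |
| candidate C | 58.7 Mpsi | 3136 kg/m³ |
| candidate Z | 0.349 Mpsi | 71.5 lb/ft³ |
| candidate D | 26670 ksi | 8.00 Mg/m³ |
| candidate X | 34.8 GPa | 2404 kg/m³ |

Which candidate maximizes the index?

In SI units:
  candidate J: E = 42.84 GPa, ρ = 1840 kg/m³
  candidate C: E = 404.7 GPa, ρ = 3136 kg/m³
  candidate Z: E = 2.406 GPa, ρ = 1145 kg/m³
  candidate D: E = 183.9 GPa, ρ = 8000 kg/m³
  candidate X: E = 34.80 GPa, ρ = 2404 kg/m³
  candidate C: M = 6.42×10⁻³
  candidate J: M = 3.56×10⁻³
  candidate X: M = 2.45×10⁻³
  candidate D: M = 1.70×10⁻³
  candidate Z: M = 1.35×10⁻³
The maximum is for candidate C.

candidate C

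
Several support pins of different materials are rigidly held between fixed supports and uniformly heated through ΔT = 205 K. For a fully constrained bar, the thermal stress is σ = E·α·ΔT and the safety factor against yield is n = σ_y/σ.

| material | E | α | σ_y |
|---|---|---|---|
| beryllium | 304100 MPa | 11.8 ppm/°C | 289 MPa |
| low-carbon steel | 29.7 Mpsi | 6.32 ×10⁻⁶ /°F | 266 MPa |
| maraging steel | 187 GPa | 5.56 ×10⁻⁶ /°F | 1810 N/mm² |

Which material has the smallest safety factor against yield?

beryllium

With everything in SI (GPa, ×10⁻⁶/K, MPa):
  beryllium: E = 304.1, α = 11.8, σ_y = 289.0 → σ = 736 MPa, n = 0.393
  low-carbon steel: E = 204.8, α = 11.4, σ_y = 266.0 → σ = 478 MPa, n = 0.557
  maraging steel: E = 187.0, α = 10.0, σ_y = 1810 → σ = 384 MPa, n = 4.72
Smallest n: beryllium with n = 0.393.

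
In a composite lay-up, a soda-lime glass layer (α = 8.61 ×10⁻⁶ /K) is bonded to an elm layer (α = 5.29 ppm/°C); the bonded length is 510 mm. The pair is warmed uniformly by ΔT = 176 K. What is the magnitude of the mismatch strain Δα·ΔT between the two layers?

5.84×10⁻⁴

Δα = |8.61 − 5.29|×10⁻⁶/K = 3.32×10⁻⁶/K.
Mismatch strain = Δα·ΔT = 3.32×10⁻⁶ × 176.0 = 5.84×10⁻⁴.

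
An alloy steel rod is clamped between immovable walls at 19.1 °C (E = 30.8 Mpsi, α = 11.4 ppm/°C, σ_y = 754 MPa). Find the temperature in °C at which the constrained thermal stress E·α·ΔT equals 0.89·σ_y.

296 °C

E = 30.8 Mpsi = 212.4 GPa.
E·α·ΔT = 671.1 MPa ⇒ ΔT = 671.1 / (212.4×10³ × 11.4×10⁻⁶) = 277.2 K.
T = 19.1 + 277.2 = 296.3 °C.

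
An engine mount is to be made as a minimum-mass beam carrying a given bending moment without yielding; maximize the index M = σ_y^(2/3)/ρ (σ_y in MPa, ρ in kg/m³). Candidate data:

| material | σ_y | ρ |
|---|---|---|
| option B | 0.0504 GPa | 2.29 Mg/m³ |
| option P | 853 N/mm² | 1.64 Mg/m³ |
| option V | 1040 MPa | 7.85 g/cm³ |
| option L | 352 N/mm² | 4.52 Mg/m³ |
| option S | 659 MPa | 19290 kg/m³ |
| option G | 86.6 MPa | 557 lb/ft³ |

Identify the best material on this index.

In SI units:
  option B: σ_y = 50.40 MPa, ρ = 2290 kg/m³
  option P: σ_y = 853.0 MPa, ρ = 1640 kg/m³
  option V: σ_y = 1040 MPa, ρ = 7850 kg/m³
  option L: σ_y = 352.0 MPa, ρ = 4520 kg/m³
  option S: σ_y = 659.0 MPa, ρ = 19290 kg/m³
  option G: σ_y = 86.60 MPa, ρ = 8922 kg/m³
  option P: M = 54.8×10⁻³
  option V: M = 13.1×10⁻³
  option L: M = 11.0×10⁻³
  option B: M = 5.96×10⁻³
  option S: M = 3.93×10⁻³
  option G: M = 2.19×10⁻³
The maximum is for option P.

option P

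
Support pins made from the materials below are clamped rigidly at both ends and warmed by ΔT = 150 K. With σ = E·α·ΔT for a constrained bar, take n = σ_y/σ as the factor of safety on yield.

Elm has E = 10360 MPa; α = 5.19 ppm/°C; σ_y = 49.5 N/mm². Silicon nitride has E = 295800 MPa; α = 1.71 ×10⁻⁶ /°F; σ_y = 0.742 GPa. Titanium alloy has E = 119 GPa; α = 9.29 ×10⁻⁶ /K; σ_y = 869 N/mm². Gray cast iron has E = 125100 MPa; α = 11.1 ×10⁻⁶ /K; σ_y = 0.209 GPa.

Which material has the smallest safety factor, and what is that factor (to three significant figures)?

In consistent units (E in GPa, α in ×10⁻⁶/K, σ_y in MPa):
  elm: E = 10.36, α = 5.19, σ_y = 49.50 → σ = 8.07 MPa, n = 6.14
  silicon nitride: E = 295.8, α = 3.08, σ_y = 742.0 → σ = 137 MPa, n = 5.43
  titanium alloy: E = 119.0, α = 9.29, σ_y = 869.0 → σ = 166 MPa, n = 5.24
  gray cast iron: E = 125.1, α = 11.1, σ_y = 209.0 → σ = 208 MPa, n = 1.00
Smallest n: gray cast iron with n = 1.00.

gray cast iron, n = 1.00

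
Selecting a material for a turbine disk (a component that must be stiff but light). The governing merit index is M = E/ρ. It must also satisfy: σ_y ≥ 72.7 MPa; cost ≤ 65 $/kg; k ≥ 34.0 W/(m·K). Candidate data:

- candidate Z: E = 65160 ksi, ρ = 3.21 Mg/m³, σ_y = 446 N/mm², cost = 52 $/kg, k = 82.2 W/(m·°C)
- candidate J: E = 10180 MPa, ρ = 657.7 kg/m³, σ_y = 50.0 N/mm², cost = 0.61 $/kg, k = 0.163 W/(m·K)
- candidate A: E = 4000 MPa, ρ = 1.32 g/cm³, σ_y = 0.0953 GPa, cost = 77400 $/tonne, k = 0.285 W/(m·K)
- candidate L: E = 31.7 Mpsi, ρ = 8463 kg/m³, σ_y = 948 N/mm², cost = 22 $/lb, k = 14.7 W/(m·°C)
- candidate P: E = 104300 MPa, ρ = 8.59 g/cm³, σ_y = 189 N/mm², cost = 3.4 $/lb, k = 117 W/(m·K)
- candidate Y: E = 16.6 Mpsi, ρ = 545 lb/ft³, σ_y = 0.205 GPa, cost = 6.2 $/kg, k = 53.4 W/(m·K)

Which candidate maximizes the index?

candidate Z

Screen on constraints: σ_y ≥ 72.7 MPa; cost ≤ 65 $/kg; k ≥ 34.0 W/(m·K). Survivors: candidate Z, candidate P, candidate Y.
Normalizing units and computing the index:
  candidate Z: E = 449.3 GPa, ρ = 3210 kg/m³
  candidate P: E = 104.3 GPa, ρ = 8590 kg/m³
  candidate Y: E = 114.5 GPa, ρ = 8730 kg/m³
  candidate Z: M = 140 MN·m/kg
  candidate Y: M = 13.1 MN·m/kg
  candidate P: M = 12.1 MN·m/kg
Highest index: candidate Z.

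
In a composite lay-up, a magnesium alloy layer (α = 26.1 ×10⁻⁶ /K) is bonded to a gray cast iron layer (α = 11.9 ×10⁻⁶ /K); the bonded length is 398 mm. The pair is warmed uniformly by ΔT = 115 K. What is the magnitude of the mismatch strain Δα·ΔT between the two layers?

Δα = |26.1 − 11.9|×10⁻⁶/K = 14.2×10⁻⁶/K.
Mismatch strain = Δα·ΔT = 14.2×10⁻⁶ × 115.0 = 1.63×10⁻³.

1.63×10⁻³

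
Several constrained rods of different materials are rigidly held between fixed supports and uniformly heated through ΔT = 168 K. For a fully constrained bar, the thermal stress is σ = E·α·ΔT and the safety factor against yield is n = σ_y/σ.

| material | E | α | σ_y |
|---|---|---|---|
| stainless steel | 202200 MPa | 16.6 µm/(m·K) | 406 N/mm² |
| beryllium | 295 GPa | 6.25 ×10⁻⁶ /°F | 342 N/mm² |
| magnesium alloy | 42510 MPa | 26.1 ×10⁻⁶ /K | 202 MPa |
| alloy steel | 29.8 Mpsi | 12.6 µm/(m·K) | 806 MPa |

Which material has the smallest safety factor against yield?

beryllium

Converting E to GPa, α to ×10⁻⁶/K, σ_y to MPa, then σ and n for each:
  stainless steel: E = 202.2, α = 16.6, σ_y = 406.0 → σ = 564 MPa, n = 0.720
  beryllium: E = 295.0, α = 11.2, σ_y = 342.0 → σ = 558 MPa, n = 0.613
  magnesium alloy: E = 42.51, α = 26.1, σ_y = 202.0 → σ = 186 MPa, n = 1.08
  alloy steel: E = 205.5, α = 12.6, σ_y = 806.0 → σ = 435 MPa, n = 1.85
Beryllium has the lowest safety factor, n = 0.613.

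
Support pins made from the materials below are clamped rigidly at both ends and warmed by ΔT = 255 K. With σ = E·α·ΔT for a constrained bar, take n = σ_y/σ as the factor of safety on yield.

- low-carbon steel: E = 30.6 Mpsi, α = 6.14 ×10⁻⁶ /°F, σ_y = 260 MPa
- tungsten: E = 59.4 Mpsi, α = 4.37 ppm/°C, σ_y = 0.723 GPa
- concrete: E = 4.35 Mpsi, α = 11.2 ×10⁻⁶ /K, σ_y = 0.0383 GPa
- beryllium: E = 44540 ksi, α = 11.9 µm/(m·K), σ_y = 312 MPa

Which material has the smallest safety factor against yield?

In consistent units (E in GPa, α in ×10⁻⁶/K, σ_y in MPa):
  low-carbon steel: E = 211.0, α = 11.1, σ_y = 260.0 → σ = 595 MPa, n = 0.437
  tungsten: E = 409.5, α = 4.37, σ_y = 723.0 → σ = 456 MPa, n = 1.58
  concrete: E = 29.99, α = 11.2, σ_y = 38.30 → σ = 85.7 MPa, n = 0.447
  beryllium: E = 307.1, α = 11.9, σ_y = 312.0 → σ = 932 MPa, n = 0.335
The minimum is beryllium at n = 0.335.

beryllium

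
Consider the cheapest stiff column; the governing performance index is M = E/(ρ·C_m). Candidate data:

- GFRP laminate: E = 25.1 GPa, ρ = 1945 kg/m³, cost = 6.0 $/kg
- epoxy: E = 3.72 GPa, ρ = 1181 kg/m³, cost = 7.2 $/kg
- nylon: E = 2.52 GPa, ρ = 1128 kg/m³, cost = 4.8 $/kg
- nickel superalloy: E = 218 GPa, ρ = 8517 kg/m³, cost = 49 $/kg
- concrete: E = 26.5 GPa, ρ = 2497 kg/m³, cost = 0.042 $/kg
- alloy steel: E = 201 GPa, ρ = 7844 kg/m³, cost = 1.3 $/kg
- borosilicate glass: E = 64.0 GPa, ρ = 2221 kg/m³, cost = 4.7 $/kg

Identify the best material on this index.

Evaluate M for each candidate:
  concrete: M = 253 MN·m per $
  alloy steel: M = 19.7 MN·m per $
  borosilicate glass: M = 6.13 MN·m per $
  GFRP laminate: M = 2.15 MN·m per $
  nickel superalloy: M = 0.522 MN·m per $
  nylon: M = 0.465 MN·m per $
  epoxy: M = 0.437 MN·m per $
Concrete has the largest M.

concrete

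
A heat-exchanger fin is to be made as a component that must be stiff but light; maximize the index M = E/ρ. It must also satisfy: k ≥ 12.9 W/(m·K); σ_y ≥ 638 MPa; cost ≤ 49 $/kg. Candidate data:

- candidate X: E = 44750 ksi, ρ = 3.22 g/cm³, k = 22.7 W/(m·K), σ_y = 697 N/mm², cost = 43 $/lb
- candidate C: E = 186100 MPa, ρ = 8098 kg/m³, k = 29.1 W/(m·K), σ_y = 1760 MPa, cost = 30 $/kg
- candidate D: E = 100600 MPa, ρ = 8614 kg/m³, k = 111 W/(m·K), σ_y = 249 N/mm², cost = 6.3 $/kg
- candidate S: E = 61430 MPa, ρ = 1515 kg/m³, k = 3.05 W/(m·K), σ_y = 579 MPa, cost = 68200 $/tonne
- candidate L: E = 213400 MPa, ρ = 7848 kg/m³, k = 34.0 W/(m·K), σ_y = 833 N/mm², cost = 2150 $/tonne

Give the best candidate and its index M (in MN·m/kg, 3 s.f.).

candidate L, M = 27.2 MN·m/kg

Screen on constraints: k ≥ 12.9 W/(m·K); σ_y ≥ 638 MPa; cost ≤ 49 $/kg. Survivors: candidate C, candidate L.
Convert each candidate to consistent units, then evaluate M:
  candidate C: E = 186.1 GPa, ρ = 8098 kg/m³
  candidate L: E = 213.4 GPa, ρ = 7848 kg/m³
  candidate L: M = 27.2 MN·m/kg
  candidate C: M = 23.0 MN·m/kg
The maximum is for candidate L.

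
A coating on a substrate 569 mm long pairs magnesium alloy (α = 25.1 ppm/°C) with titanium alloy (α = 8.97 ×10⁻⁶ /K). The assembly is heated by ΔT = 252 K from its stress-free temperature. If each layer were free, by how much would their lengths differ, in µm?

2310 µm

Δα = |25.1 − 8.97|×10⁻⁶/K = 16.1×10⁻⁶/K.
ΔL_mismatch = Δα·L·ΔT = 16.1×10⁻⁶ × 569.0 mm × 252.0 K = 2310 µm.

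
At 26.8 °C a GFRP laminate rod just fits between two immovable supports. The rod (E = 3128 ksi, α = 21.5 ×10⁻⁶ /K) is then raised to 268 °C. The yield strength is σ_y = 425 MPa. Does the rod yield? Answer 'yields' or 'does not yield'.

E = 3128 ksi = 21.57 GPa.
ΔT = 241.2 K. Constrained thermal stress σ = E·α·ΔT = 21.57×10³ MPa × 21.5×10⁻⁶ × 241.2 = 112 MPa (compressive).
Compare to σ_y = 425 MPa: σ < σ_y, so it does not yield.

does not yield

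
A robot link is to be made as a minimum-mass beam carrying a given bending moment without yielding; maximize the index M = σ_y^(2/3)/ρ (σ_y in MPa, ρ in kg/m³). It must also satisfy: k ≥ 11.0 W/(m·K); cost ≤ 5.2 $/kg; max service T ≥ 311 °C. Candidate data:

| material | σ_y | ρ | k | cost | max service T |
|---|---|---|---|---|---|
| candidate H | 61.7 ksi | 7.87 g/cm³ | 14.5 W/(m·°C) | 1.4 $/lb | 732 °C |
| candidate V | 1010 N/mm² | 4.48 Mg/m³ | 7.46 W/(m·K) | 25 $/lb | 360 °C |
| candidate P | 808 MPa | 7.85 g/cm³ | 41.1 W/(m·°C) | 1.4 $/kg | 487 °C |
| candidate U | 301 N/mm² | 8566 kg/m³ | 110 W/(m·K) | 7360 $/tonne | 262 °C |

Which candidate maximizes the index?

candidate P

Screen on constraints: k ≥ 11.0 W/(m·K); cost ≤ 5.2 $/kg; max service T ≥ 311 °C. Survivors: candidate H, candidate P.
Normalizing units and computing the index:
  candidate H: σ_y = 425.4 MPa, ρ = 7870 kg/m³
  candidate P: σ_y = 808.0 MPa, ρ = 7850 kg/m³
  candidate P: M = 11.1×10⁻³
  candidate H: M = 7.19×10⁻³
Candidate P has the largest M.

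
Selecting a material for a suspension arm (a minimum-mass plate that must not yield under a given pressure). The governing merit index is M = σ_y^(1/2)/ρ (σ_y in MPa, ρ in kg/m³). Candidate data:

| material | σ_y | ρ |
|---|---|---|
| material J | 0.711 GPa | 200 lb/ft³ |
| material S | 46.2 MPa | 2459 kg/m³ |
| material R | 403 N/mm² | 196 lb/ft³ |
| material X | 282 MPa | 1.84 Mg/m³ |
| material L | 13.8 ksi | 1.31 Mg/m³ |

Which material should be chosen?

In SI units:
  material J: σ_y = 711.0 MPa, ρ = 3204 kg/m³
  material S: σ_y = 46.20 MPa, ρ = 2459 kg/m³
  material R: σ_y = 403.0 MPa, ρ = 3140 kg/m³
  material X: σ_y = 282.0 MPa, ρ = 1840 kg/m³
  material L: σ_y = 95.15 MPa, ρ = 1310 kg/m³
  material X: M = 9.13×10⁻³
  material J: M = 8.32×10⁻³
  material L: M = 7.45×10⁻³
  material R: M = 6.39×10⁻³
  material S: M = 2.76×10⁻³
Material X has the largest M.

material X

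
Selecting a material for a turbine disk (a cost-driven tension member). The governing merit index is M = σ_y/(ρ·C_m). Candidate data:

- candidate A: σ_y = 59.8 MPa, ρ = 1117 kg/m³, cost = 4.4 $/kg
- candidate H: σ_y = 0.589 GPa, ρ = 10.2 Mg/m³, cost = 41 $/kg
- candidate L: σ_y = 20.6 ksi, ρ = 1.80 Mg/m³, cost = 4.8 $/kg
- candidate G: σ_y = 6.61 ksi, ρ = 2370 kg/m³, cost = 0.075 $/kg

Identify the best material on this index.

After converting to SI:
  candidate A: σ_y = 59.80 MPa, ρ = 1117 kg/m³, cost = 4.400 $/kg
  candidate H: σ_y = 589.0 MPa, ρ = 10200 kg/m³, cost = 41.00 $/kg
  candidate L: σ_y = 142.0 MPa, ρ = 1800 kg/m³, cost = 4.800 $/kg
  candidate G: σ_y = 45.57 MPa, ρ = 2370 kg/m³, cost = 0.07500 $/kg
  candidate G: M = 256 kN·m per $
  candidate L: M = 16.4 kN·m per $
  candidate A: M = 12.2 kN·m per $
  candidate H: M = 1.41 kN·m per $
Candidate G ranks first.

candidate G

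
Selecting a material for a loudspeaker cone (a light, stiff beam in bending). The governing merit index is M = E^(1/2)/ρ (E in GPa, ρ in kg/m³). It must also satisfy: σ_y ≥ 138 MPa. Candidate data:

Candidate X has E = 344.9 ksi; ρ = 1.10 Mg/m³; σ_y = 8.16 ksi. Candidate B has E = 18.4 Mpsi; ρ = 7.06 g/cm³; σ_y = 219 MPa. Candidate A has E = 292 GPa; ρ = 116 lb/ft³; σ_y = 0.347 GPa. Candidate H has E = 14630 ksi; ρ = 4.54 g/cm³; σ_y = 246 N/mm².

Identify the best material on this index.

Screen on constraints: σ_y ≥ 138 MPa. Survivors: candidate B, candidate A, candidate H.
Putting every candidate on a common basis:
  candidate B: E = 126.9 GPa, ρ = 7060 kg/m³
  candidate A: E = 292.0 GPa, ρ = 1858 kg/m³
  candidate H: E = 100.9 GPa, ρ = 4540 kg/m³
  candidate A: M = 9.20×10⁻³
  candidate H: M = 2.21×10⁻³
  candidate B: M = 1.60×10⁻³
The maximum is for candidate A.

candidate A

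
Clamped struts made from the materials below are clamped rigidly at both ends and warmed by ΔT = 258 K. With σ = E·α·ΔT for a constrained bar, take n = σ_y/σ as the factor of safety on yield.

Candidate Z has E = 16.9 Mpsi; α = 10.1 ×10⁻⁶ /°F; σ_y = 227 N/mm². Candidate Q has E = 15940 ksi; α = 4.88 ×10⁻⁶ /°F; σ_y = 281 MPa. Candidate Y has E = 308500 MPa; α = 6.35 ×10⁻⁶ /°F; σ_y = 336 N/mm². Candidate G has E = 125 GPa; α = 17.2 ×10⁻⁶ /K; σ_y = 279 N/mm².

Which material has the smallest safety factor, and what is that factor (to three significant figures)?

candidate Y, n = 0.369

With everything in SI (GPa, ×10⁻⁶/K, MPa):
  candidate Z: E = 116.5, α = 18.2, σ_y = 227.0 → σ = 547 MPa, n = 0.415
  candidate Q: E = 109.9, α = 8.78, σ_y = 281.0 → σ = 249 MPa, n = 1.13
  candidate Y: E = 308.5, α = 11.4, σ_y = 336.0 → σ = 910 MPa, n = 0.369
  candidate G: E = 125.0, α = 17.2, σ_y = 279.0 → σ = 555 MPa, n = 0.503
Smallest n: candidate Y with n = 0.369.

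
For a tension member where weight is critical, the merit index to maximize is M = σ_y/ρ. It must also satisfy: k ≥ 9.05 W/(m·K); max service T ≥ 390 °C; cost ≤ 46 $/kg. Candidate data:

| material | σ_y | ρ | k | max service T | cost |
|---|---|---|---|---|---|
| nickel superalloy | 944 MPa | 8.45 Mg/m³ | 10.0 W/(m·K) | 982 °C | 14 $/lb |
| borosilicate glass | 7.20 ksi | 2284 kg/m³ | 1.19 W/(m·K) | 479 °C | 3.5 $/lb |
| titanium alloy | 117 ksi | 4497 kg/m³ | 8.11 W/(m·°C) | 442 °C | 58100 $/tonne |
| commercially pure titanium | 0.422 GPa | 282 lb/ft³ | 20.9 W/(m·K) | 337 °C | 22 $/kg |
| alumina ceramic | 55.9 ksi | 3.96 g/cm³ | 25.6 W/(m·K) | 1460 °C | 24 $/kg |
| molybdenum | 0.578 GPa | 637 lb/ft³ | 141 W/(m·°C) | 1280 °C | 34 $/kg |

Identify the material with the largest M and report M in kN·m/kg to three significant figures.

nickel superalloy, M = 112 kN·m/kg

Screen on constraints: k ≥ 9.05 W/(m·K); max service T ≥ 390 °C; cost ≤ 46 $/kg. Survivors: nickel superalloy, alumina ceramic, molybdenum.
In SI units:
  nickel superalloy: σ_y = 944.0 MPa, ρ = 8450 kg/m³
  alumina ceramic: σ_y = 385.4 MPa, ρ = 3960 kg/m³
  molybdenum: σ_y = 578.0 MPa, ρ = 10200 kg/m³
  nickel superalloy: M = 112 kN·m/kg
  alumina ceramic: M = 97.3 kN·m/kg
  molybdenum: M = 56.6 kN·m/kg
Highest index: nickel superalloy.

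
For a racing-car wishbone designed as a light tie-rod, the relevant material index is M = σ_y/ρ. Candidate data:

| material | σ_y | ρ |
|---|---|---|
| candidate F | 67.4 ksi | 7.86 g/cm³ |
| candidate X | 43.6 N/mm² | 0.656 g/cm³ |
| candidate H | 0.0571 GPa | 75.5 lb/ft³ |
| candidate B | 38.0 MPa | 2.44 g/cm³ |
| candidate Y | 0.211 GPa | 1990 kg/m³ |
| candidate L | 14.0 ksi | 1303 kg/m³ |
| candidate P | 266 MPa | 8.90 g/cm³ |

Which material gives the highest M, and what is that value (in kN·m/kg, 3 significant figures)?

After converting to SI:
  candidate F: σ_y = 464.7 MPa, ρ = 7860 kg/m³
  candidate X: σ_y = 43.60 MPa, ρ = 656.0 kg/m³
  candidate H: σ_y = 57.10 MPa, ρ = 1209 kg/m³
  candidate B: σ_y = 38.00 MPa, ρ = 2440 kg/m³
  candidate Y: σ_y = 211.0 MPa, ρ = 1990 kg/m³
  candidate L: σ_y = 96.53 MPa, ρ = 1303 kg/m³
  candidate P: σ_y = 266.0 MPa, ρ = 8900 kg/m³
  candidate Y: M = 106 kN·m/kg
  candidate L: M = 74.1 kN·m/kg
  candidate X: M = 66.5 kN·m/kg
  candidate F: M = 59.1 kN·m/kg
  candidate H: M = 47.2 kN·m/kg
  candidate P: M = 29.9 kN·m/kg
  candidate B: M = 15.6 kN·m/kg
The maximum is for candidate Y.

candidate Y, M = 106 kN·m/kg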